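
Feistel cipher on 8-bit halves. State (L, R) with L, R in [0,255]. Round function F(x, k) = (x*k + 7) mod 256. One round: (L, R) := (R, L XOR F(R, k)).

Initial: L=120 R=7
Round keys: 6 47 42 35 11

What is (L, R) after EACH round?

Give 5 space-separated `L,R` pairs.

Round 1 (k=6): L=7 R=73
Round 2 (k=47): L=73 R=105
Round 3 (k=42): L=105 R=8
Round 4 (k=35): L=8 R=118
Round 5 (k=11): L=118 R=17

Answer: 7,73 73,105 105,8 8,118 118,17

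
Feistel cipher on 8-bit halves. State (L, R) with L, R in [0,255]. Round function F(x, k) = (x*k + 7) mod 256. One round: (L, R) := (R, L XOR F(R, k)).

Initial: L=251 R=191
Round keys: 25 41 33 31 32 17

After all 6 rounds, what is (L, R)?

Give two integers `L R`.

Answer: 176 188

Derivation:
Round 1 (k=25): L=191 R=85
Round 2 (k=41): L=85 R=27
Round 3 (k=33): L=27 R=215
Round 4 (k=31): L=215 R=11
Round 5 (k=32): L=11 R=176
Round 6 (k=17): L=176 R=188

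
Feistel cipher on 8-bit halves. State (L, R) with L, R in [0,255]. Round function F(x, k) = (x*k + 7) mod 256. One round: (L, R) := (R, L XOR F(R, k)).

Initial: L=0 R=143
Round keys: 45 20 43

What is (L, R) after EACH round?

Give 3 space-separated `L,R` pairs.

Round 1 (k=45): L=143 R=42
Round 2 (k=20): L=42 R=192
Round 3 (k=43): L=192 R=109

Answer: 143,42 42,192 192,109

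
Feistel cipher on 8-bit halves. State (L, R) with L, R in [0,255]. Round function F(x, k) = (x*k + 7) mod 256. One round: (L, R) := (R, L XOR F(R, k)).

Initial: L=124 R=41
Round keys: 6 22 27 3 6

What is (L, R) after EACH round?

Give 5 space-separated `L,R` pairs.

Round 1 (k=6): L=41 R=129
Round 2 (k=22): L=129 R=52
Round 3 (k=27): L=52 R=2
Round 4 (k=3): L=2 R=57
Round 5 (k=6): L=57 R=95

Answer: 41,129 129,52 52,2 2,57 57,95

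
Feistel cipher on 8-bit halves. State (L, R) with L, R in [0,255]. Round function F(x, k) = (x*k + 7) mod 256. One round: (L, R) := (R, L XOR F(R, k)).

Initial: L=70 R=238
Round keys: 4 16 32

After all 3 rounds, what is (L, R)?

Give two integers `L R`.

Answer: 121 222

Derivation:
Round 1 (k=4): L=238 R=249
Round 2 (k=16): L=249 R=121
Round 3 (k=32): L=121 R=222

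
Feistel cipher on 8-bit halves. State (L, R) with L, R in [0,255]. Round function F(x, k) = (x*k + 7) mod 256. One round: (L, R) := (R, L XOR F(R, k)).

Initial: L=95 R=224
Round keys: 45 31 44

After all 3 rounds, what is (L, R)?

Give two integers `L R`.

Answer: 47 35

Derivation:
Round 1 (k=45): L=224 R=56
Round 2 (k=31): L=56 R=47
Round 3 (k=44): L=47 R=35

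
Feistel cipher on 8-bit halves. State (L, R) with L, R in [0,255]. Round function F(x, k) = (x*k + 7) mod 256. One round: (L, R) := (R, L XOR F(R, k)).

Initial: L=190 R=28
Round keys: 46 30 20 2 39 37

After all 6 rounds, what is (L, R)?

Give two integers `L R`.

Answer: 95 128

Derivation:
Round 1 (k=46): L=28 R=177
Round 2 (k=30): L=177 R=217
Round 3 (k=20): L=217 R=74
Round 4 (k=2): L=74 R=66
Round 5 (k=39): L=66 R=95
Round 6 (k=37): L=95 R=128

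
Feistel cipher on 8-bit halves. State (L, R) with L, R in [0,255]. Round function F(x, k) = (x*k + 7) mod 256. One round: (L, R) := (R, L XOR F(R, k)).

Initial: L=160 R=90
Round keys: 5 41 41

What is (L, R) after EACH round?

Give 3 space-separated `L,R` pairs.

Round 1 (k=5): L=90 R=105
Round 2 (k=41): L=105 R=130
Round 3 (k=41): L=130 R=176

Answer: 90,105 105,130 130,176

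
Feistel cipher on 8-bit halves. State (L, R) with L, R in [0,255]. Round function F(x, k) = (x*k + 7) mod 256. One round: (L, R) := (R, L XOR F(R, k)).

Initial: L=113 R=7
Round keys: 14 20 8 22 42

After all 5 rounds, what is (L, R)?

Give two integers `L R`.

Answer: 81 78

Derivation:
Round 1 (k=14): L=7 R=24
Round 2 (k=20): L=24 R=224
Round 3 (k=8): L=224 R=31
Round 4 (k=22): L=31 R=81
Round 5 (k=42): L=81 R=78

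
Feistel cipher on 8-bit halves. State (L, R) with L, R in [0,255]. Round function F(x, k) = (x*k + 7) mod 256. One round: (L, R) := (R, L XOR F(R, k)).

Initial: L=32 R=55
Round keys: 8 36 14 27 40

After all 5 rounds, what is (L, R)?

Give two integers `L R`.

Round 1 (k=8): L=55 R=159
Round 2 (k=36): L=159 R=84
Round 3 (k=14): L=84 R=0
Round 4 (k=27): L=0 R=83
Round 5 (k=40): L=83 R=255

Answer: 83 255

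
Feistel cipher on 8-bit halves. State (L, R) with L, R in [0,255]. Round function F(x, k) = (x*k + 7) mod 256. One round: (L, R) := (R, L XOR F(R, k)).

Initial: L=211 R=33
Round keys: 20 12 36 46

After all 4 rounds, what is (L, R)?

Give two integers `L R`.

Round 1 (k=20): L=33 R=72
Round 2 (k=12): L=72 R=70
Round 3 (k=36): L=70 R=151
Round 4 (k=46): L=151 R=111

Answer: 151 111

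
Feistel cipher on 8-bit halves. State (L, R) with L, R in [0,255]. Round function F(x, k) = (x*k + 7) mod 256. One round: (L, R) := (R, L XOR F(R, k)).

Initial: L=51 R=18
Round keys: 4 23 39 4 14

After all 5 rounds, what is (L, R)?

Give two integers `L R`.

Answer: 22 241

Derivation:
Round 1 (k=4): L=18 R=124
Round 2 (k=23): L=124 R=57
Round 3 (k=39): L=57 R=202
Round 4 (k=4): L=202 R=22
Round 5 (k=14): L=22 R=241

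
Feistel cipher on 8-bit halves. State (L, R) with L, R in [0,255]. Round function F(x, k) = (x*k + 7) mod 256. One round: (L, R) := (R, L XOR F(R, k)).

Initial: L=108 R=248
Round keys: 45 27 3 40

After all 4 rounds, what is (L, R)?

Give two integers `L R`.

Round 1 (k=45): L=248 R=243
Round 2 (k=27): L=243 R=80
Round 3 (k=3): L=80 R=4
Round 4 (k=40): L=4 R=247

Answer: 4 247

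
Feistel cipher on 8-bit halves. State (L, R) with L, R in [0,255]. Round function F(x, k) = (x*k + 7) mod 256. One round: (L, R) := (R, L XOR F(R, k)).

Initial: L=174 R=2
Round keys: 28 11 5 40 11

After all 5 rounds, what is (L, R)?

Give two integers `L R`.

Answer: 55 178

Derivation:
Round 1 (k=28): L=2 R=145
Round 2 (k=11): L=145 R=64
Round 3 (k=5): L=64 R=214
Round 4 (k=40): L=214 R=55
Round 5 (k=11): L=55 R=178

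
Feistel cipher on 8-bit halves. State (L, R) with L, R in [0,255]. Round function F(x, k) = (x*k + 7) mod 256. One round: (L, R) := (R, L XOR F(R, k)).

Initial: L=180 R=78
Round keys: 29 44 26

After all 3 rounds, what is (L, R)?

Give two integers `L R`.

Answer: 93 16

Derivation:
Round 1 (k=29): L=78 R=105
Round 2 (k=44): L=105 R=93
Round 3 (k=26): L=93 R=16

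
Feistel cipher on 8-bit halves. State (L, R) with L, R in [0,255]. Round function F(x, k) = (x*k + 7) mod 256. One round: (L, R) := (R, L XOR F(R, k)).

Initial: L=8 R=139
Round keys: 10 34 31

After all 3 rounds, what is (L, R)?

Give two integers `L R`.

Answer: 42 96

Derivation:
Round 1 (k=10): L=139 R=125
Round 2 (k=34): L=125 R=42
Round 3 (k=31): L=42 R=96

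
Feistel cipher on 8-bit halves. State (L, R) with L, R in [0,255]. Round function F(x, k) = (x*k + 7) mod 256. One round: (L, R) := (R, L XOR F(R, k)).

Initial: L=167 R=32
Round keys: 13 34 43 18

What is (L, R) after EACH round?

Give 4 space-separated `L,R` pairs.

Answer: 32,0 0,39 39,148 148,72

Derivation:
Round 1 (k=13): L=32 R=0
Round 2 (k=34): L=0 R=39
Round 3 (k=43): L=39 R=148
Round 4 (k=18): L=148 R=72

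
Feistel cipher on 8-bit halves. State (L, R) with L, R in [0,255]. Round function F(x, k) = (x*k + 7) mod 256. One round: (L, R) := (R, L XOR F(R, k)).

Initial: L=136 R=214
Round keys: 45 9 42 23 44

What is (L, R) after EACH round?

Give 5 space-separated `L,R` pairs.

Answer: 214,45 45,74 74,6 6,219 219,173

Derivation:
Round 1 (k=45): L=214 R=45
Round 2 (k=9): L=45 R=74
Round 3 (k=42): L=74 R=6
Round 4 (k=23): L=6 R=219
Round 5 (k=44): L=219 R=173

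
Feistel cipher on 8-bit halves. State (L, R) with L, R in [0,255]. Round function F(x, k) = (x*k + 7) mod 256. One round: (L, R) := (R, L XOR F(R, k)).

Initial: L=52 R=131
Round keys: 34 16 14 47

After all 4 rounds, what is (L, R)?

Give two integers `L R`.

Round 1 (k=34): L=131 R=89
Round 2 (k=16): L=89 R=20
Round 3 (k=14): L=20 R=70
Round 4 (k=47): L=70 R=245

Answer: 70 245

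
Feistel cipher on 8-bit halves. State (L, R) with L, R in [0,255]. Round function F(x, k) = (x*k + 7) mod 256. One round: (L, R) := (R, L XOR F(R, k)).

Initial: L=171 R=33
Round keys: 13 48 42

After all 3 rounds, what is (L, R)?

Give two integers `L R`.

Answer: 246 124

Derivation:
Round 1 (k=13): L=33 R=31
Round 2 (k=48): L=31 R=246
Round 3 (k=42): L=246 R=124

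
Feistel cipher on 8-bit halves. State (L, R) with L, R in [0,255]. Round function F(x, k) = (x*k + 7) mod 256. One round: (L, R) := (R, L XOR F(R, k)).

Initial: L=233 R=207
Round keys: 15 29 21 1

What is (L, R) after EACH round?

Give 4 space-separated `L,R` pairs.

Round 1 (k=15): L=207 R=193
Round 2 (k=29): L=193 R=43
Round 3 (k=21): L=43 R=79
Round 4 (k=1): L=79 R=125

Answer: 207,193 193,43 43,79 79,125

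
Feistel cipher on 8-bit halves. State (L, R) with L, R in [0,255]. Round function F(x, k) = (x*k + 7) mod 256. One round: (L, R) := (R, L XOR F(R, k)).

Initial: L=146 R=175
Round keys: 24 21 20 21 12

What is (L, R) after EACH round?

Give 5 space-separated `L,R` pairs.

Answer: 175,253 253,103 103,238 238,234 234,17

Derivation:
Round 1 (k=24): L=175 R=253
Round 2 (k=21): L=253 R=103
Round 3 (k=20): L=103 R=238
Round 4 (k=21): L=238 R=234
Round 5 (k=12): L=234 R=17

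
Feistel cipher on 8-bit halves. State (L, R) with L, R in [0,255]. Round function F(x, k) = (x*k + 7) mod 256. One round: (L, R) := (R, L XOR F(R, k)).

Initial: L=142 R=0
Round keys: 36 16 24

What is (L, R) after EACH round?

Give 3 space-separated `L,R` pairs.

Round 1 (k=36): L=0 R=137
Round 2 (k=16): L=137 R=151
Round 3 (k=24): L=151 R=166

Answer: 0,137 137,151 151,166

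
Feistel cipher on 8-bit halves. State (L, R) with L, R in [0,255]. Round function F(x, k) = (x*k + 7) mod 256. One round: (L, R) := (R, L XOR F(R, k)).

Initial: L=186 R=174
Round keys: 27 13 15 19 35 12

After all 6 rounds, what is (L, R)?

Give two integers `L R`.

Answer: 60 236

Derivation:
Round 1 (k=27): L=174 R=219
Round 2 (k=13): L=219 R=136
Round 3 (k=15): L=136 R=36
Round 4 (k=19): L=36 R=59
Round 5 (k=35): L=59 R=60
Round 6 (k=12): L=60 R=236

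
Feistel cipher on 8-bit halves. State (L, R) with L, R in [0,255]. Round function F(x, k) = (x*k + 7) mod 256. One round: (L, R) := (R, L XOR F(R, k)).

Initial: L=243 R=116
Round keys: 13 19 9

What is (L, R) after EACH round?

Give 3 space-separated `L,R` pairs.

Answer: 116,24 24,187 187,130

Derivation:
Round 1 (k=13): L=116 R=24
Round 2 (k=19): L=24 R=187
Round 3 (k=9): L=187 R=130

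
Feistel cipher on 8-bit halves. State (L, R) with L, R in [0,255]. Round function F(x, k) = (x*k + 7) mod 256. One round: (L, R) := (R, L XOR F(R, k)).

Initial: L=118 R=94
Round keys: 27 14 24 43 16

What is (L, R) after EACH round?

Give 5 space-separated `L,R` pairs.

Round 1 (k=27): L=94 R=135
Round 2 (k=14): L=135 R=55
Round 3 (k=24): L=55 R=168
Round 4 (k=43): L=168 R=8
Round 5 (k=16): L=8 R=47

Answer: 94,135 135,55 55,168 168,8 8,47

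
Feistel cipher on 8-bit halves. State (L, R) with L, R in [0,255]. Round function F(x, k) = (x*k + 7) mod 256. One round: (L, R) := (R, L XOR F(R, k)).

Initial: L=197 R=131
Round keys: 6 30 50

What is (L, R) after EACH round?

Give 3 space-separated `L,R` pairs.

Round 1 (k=6): L=131 R=220
Round 2 (k=30): L=220 R=76
Round 3 (k=50): L=76 R=3

Answer: 131,220 220,76 76,3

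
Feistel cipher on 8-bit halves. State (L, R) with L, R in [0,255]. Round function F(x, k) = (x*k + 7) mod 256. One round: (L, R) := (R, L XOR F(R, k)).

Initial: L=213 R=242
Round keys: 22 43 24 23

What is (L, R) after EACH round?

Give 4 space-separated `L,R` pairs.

Answer: 242,6 6,251 251,137 137,173

Derivation:
Round 1 (k=22): L=242 R=6
Round 2 (k=43): L=6 R=251
Round 3 (k=24): L=251 R=137
Round 4 (k=23): L=137 R=173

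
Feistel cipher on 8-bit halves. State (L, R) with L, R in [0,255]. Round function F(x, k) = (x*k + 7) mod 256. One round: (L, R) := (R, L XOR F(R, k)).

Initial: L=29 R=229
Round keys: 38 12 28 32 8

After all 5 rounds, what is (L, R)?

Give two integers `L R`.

Round 1 (k=38): L=229 R=24
Round 2 (k=12): L=24 R=194
Round 3 (k=28): L=194 R=39
Round 4 (k=32): L=39 R=37
Round 5 (k=8): L=37 R=8

Answer: 37 8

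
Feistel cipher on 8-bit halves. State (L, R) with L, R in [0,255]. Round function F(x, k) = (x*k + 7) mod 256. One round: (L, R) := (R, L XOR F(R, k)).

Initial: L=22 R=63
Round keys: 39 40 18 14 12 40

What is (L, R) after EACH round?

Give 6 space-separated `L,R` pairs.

Round 1 (k=39): L=63 R=182
Round 2 (k=40): L=182 R=72
Round 3 (k=18): L=72 R=161
Round 4 (k=14): L=161 R=157
Round 5 (k=12): L=157 R=194
Round 6 (k=40): L=194 R=202

Answer: 63,182 182,72 72,161 161,157 157,194 194,202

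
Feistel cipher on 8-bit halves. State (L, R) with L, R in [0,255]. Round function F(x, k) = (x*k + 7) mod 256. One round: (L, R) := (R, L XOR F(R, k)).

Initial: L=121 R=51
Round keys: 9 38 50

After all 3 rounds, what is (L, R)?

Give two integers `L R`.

Answer: 90 48

Derivation:
Round 1 (k=9): L=51 R=171
Round 2 (k=38): L=171 R=90
Round 3 (k=50): L=90 R=48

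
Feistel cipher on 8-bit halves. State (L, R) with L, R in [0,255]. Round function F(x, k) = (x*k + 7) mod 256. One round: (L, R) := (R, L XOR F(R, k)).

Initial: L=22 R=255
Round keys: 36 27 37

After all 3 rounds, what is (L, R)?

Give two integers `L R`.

Answer: 33 57

Derivation:
Round 1 (k=36): L=255 R=245
Round 2 (k=27): L=245 R=33
Round 3 (k=37): L=33 R=57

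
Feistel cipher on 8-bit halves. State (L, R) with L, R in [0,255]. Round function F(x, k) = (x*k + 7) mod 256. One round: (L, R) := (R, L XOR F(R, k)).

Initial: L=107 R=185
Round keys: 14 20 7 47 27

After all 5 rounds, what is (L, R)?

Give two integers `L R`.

Answer: 94 46

Derivation:
Round 1 (k=14): L=185 R=78
Round 2 (k=20): L=78 R=166
Round 3 (k=7): L=166 R=223
Round 4 (k=47): L=223 R=94
Round 5 (k=27): L=94 R=46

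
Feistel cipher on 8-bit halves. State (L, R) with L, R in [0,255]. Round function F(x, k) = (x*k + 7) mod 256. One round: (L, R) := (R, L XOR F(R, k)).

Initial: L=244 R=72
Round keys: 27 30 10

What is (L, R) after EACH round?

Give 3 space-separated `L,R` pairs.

Answer: 72,107 107,217 217,234

Derivation:
Round 1 (k=27): L=72 R=107
Round 2 (k=30): L=107 R=217
Round 3 (k=10): L=217 R=234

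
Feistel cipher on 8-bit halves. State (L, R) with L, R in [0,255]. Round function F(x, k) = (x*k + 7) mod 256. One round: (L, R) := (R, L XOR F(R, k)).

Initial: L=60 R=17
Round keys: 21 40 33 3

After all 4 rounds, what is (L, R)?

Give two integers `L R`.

Round 1 (k=21): L=17 R=80
Round 2 (k=40): L=80 R=150
Round 3 (k=33): L=150 R=13
Round 4 (k=3): L=13 R=184

Answer: 13 184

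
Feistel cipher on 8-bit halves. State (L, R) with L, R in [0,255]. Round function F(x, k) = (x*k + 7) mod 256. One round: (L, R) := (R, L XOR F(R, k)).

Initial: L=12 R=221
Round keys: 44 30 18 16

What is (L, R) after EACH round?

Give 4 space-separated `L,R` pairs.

Round 1 (k=44): L=221 R=15
Round 2 (k=30): L=15 R=20
Round 3 (k=18): L=20 R=96
Round 4 (k=16): L=96 R=19

Answer: 221,15 15,20 20,96 96,19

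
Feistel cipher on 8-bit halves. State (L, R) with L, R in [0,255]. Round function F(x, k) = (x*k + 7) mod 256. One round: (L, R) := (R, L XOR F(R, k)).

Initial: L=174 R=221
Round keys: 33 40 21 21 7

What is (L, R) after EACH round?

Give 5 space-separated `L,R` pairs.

Round 1 (k=33): L=221 R=42
Round 2 (k=40): L=42 R=74
Round 3 (k=21): L=74 R=51
Round 4 (k=21): L=51 R=124
Round 5 (k=7): L=124 R=88

Answer: 221,42 42,74 74,51 51,124 124,88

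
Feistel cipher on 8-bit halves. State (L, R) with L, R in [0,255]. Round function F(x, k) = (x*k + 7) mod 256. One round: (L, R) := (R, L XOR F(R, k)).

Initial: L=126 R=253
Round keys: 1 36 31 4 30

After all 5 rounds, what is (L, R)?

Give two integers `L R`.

Round 1 (k=1): L=253 R=122
Round 2 (k=36): L=122 R=210
Round 3 (k=31): L=210 R=15
Round 4 (k=4): L=15 R=145
Round 5 (k=30): L=145 R=10

Answer: 145 10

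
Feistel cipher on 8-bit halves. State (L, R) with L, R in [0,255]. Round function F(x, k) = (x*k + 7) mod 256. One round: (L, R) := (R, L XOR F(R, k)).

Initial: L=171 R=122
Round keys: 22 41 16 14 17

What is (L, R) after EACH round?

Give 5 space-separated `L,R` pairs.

Round 1 (k=22): L=122 R=40
Round 2 (k=41): L=40 R=21
Round 3 (k=16): L=21 R=127
Round 4 (k=14): L=127 R=236
Round 5 (k=17): L=236 R=204

Answer: 122,40 40,21 21,127 127,236 236,204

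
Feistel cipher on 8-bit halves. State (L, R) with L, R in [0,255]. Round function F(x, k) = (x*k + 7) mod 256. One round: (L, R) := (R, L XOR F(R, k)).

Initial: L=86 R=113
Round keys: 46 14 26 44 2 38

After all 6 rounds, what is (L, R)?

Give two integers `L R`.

Round 1 (k=46): L=113 R=3
Round 2 (k=14): L=3 R=64
Round 3 (k=26): L=64 R=132
Round 4 (k=44): L=132 R=247
Round 5 (k=2): L=247 R=113
Round 6 (k=38): L=113 R=58

Answer: 113 58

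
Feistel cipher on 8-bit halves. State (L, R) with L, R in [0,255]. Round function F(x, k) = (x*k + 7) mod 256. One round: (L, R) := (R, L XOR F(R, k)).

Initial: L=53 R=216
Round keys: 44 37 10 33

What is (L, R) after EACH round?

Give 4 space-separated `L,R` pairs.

Round 1 (k=44): L=216 R=18
Round 2 (k=37): L=18 R=121
Round 3 (k=10): L=121 R=211
Round 4 (k=33): L=211 R=67

Answer: 216,18 18,121 121,211 211,67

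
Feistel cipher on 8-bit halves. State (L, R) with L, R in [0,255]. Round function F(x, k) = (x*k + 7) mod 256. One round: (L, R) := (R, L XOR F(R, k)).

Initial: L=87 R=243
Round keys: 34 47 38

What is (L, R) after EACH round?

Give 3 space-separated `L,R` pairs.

Round 1 (k=34): L=243 R=26
Round 2 (k=47): L=26 R=62
Round 3 (k=38): L=62 R=33

Answer: 243,26 26,62 62,33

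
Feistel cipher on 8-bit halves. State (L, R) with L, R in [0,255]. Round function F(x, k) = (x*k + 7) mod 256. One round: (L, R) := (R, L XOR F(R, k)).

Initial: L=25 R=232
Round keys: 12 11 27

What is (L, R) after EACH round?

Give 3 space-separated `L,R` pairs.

Round 1 (k=12): L=232 R=254
Round 2 (k=11): L=254 R=25
Round 3 (k=27): L=25 R=84

Answer: 232,254 254,25 25,84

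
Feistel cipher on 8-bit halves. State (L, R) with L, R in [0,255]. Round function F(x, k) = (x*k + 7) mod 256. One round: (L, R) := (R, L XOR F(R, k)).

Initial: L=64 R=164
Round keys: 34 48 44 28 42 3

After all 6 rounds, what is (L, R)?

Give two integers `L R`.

Answer: 235 204

Derivation:
Round 1 (k=34): L=164 R=143
Round 2 (k=48): L=143 R=115
Round 3 (k=44): L=115 R=68
Round 4 (k=28): L=68 R=4
Round 5 (k=42): L=4 R=235
Round 6 (k=3): L=235 R=204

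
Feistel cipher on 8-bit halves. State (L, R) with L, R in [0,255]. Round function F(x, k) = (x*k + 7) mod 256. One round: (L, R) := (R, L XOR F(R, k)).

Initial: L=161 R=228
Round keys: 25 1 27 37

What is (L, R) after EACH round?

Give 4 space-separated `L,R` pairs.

Round 1 (k=25): L=228 R=234
Round 2 (k=1): L=234 R=21
Round 3 (k=27): L=21 R=212
Round 4 (k=37): L=212 R=190

Answer: 228,234 234,21 21,212 212,190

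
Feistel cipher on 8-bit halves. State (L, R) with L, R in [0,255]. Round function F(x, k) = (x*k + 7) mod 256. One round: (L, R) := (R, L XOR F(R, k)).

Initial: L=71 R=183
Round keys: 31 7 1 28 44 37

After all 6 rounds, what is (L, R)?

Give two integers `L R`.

Answer: 166 153

Derivation:
Round 1 (k=31): L=183 R=119
Round 2 (k=7): L=119 R=255
Round 3 (k=1): L=255 R=113
Round 4 (k=28): L=113 R=156
Round 5 (k=44): L=156 R=166
Round 6 (k=37): L=166 R=153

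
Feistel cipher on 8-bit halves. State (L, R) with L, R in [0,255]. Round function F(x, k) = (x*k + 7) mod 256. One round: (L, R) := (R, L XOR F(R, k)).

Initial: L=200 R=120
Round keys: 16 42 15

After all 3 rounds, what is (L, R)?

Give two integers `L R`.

Round 1 (k=16): L=120 R=79
Round 2 (k=42): L=79 R=133
Round 3 (k=15): L=133 R=157

Answer: 133 157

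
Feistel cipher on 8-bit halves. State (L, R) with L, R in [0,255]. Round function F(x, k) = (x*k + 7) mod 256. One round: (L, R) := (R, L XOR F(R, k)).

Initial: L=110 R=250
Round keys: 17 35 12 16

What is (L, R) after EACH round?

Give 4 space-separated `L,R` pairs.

Answer: 250,207 207,174 174,224 224,169

Derivation:
Round 1 (k=17): L=250 R=207
Round 2 (k=35): L=207 R=174
Round 3 (k=12): L=174 R=224
Round 4 (k=16): L=224 R=169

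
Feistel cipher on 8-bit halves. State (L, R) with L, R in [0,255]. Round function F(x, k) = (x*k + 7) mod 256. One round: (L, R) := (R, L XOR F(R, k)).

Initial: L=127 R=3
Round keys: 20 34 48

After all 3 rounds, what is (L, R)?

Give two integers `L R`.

Answer: 252 123

Derivation:
Round 1 (k=20): L=3 R=60
Round 2 (k=34): L=60 R=252
Round 3 (k=48): L=252 R=123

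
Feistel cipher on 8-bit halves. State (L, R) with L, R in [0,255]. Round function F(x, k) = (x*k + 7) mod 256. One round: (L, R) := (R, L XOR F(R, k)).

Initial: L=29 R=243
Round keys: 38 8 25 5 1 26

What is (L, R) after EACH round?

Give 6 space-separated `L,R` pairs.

Round 1 (k=38): L=243 R=4
Round 2 (k=8): L=4 R=212
Round 3 (k=25): L=212 R=191
Round 4 (k=5): L=191 R=22
Round 5 (k=1): L=22 R=162
Round 6 (k=26): L=162 R=109

Answer: 243,4 4,212 212,191 191,22 22,162 162,109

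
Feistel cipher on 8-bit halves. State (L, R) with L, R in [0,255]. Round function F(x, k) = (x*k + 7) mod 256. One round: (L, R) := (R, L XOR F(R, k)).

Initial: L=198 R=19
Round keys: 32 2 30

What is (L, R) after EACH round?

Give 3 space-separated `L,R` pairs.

Round 1 (k=32): L=19 R=161
Round 2 (k=2): L=161 R=90
Round 3 (k=30): L=90 R=50

Answer: 19,161 161,90 90,50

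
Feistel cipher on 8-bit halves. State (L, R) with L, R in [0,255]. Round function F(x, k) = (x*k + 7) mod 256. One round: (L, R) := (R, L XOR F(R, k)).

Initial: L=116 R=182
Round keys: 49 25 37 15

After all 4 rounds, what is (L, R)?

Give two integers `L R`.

Round 1 (k=49): L=182 R=169
Round 2 (k=25): L=169 R=62
Round 3 (k=37): L=62 R=84
Round 4 (k=15): L=84 R=205

Answer: 84 205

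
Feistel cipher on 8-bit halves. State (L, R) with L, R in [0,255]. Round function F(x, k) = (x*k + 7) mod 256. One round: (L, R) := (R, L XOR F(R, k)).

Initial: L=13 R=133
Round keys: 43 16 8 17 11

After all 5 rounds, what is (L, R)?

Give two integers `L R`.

Round 1 (k=43): L=133 R=83
Round 2 (k=16): L=83 R=178
Round 3 (k=8): L=178 R=196
Round 4 (k=17): L=196 R=185
Round 5 (k=11): L=185 R=62

Answer: 185 62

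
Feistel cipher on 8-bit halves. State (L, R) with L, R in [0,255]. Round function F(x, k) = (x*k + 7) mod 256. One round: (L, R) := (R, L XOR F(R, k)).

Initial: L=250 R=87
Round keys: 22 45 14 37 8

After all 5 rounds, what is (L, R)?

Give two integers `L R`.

Answer: 188 169

Derivation:
Round 1 (k=22): L=87 R=123
Round 2 (k=45): L=123 R=241
Round 3 (k=14): L=241 R=78
Round 4 (k=37): L=78 R=188
Round 5 (k=8): L=188 R=169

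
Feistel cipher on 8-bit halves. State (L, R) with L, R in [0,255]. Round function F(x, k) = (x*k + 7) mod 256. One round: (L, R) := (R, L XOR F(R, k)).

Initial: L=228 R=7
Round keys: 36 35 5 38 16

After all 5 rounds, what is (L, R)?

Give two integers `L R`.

Answer: 6 142

Derivation:
Round 1 (k=36): L=7 R=231
Round 2 (k=35): L=231 R=155
Round 3 (k=5): L=155 R=233
Round 4 (k=38): L=233 R=6
Round 5 (k=16): L=6 R=142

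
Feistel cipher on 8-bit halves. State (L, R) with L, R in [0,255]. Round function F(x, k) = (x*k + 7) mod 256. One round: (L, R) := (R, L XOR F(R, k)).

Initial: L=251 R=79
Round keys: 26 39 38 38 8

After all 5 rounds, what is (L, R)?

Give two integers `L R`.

Answer: 251 178

Derivation:
Round 1 (k=26): L=79 R=246
Round 2 (k=39): L=246 R=206
Round 3 (k=38): L=206 R=109
Round 4 (k=38): L=109 R=251
Round 5 (k=8): L=251 R=178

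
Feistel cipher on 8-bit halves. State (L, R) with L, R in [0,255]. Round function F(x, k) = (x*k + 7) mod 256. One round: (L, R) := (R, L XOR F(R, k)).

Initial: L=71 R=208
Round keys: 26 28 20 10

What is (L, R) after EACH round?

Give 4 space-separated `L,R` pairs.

Round 1 (k=26): L=208 R=96
Round 2 (k=28): L=96 R=87
Round 3 (k=20): L=87 R=179
Round 4 (k=10): L=179 R=82

Answer: 208,96 96,87 87,179 179,82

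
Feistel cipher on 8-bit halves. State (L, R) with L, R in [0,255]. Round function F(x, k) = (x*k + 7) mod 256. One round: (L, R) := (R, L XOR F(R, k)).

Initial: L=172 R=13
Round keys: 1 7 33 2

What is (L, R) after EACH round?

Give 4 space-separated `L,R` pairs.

Answer: 13,184 184,2 2,241 241,235

Derivation:
Round 1 (k=1): L=13 R=184
Round 2 (k=7): L=184 R=2
Round 3 (k=33): L=2 R=241
Round 4 (k=2): L=241 R=235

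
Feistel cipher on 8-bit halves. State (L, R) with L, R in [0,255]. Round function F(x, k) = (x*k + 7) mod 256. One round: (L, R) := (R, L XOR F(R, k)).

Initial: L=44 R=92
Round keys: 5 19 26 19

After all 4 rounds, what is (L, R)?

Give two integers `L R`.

Round 1 (k=5): L=92 R=255
Round 2 (k=19): L=255 R=168
Round 3 (k=26): L=168 R=232
Round 4 (k=19): L=232 R=151

Answer: 232 151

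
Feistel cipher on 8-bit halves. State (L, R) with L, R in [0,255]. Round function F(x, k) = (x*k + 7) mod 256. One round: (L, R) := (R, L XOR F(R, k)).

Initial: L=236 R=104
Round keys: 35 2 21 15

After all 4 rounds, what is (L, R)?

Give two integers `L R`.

Round 1 (k=35): L=104 R=211
Round 2 (k=2): L=211 R=197
Round 3 (k=21): L=197 R=227
Round 4 (k=15): L=227 R=145

Answer: 227 145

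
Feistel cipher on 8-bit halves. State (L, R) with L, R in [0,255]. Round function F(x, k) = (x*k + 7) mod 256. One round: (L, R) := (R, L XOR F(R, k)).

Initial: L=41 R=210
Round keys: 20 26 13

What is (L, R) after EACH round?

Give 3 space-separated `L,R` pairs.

Round 1 (k=20): L=210 R=70
Round 2 (k=26): L=70 R=241
Round 3 (k=13): L=241 R=2

Answer: 210,70 70,241 241,2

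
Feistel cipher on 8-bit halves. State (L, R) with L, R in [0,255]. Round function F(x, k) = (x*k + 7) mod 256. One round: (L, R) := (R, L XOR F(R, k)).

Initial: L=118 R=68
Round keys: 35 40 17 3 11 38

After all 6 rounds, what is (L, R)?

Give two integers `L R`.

Answer: 131 206

Derivation:
Round 1 (k=35): L=68 R=37
Round 2 (k=40): L=37 R=139
Round 3 (k=17): L=139 R=103
Round 4 (k=3): L=103 R=183
Round 5 (k=11): L=183 R=131
Round 6 (k=38): L=131 R=206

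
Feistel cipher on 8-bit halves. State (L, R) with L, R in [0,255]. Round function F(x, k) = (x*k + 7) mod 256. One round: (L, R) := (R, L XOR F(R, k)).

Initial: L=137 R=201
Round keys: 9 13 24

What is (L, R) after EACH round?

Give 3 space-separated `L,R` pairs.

Round 1 (k=9): L=201 R=145
Round 2 (k=13): L=145 R=173
Round 3 (k=24): L=173 R=174

Answer: 201,145 145,173 173,174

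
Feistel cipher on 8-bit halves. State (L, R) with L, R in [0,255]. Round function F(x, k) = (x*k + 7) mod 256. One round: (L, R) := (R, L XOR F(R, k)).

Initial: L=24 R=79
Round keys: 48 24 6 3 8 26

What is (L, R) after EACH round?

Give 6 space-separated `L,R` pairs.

Round 1 (k=48): L=79 R=207
Round 2 (k=24): L=207 R=32
Round 3 (k=6): L=32 R=8
Round 4 (k=3): L=8 R=63
Round 5 (k=8): L=63 R=247
Round 6 (k=26): L=247 R=34

Answer: 79,207 207,32 32,8 8,63 63,247 247,34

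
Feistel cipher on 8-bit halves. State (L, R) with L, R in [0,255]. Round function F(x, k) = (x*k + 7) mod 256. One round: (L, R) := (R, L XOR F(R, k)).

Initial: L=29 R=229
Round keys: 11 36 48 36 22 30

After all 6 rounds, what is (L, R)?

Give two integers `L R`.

Round 1 (k=11): L=229 R=195
Round 2 (k=36): L=195 R=150
Round 3 (k=48): L=150 R=228
Round 4 (k=36): L=228 R=129
Round 5 (k=22): L=129 R=249
Round 6 (k=30): L=249 R=180

Answer: 249 180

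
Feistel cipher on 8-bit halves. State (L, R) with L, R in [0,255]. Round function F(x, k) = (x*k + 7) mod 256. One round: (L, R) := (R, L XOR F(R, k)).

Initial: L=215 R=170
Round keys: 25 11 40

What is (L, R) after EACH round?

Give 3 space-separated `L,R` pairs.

Round 1 (k=25): L=170 R=118
Round 2 (k=11): L=118 R=179
Round 3 (k=40): L=179 R=137

Answer: 170,118 118,179 179,137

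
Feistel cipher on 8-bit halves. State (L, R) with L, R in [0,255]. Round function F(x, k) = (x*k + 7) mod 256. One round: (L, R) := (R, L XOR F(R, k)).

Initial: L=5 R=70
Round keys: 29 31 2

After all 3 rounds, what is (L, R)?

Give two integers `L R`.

Answer: 81 89

Derivation:
Round 1 (k=29): L=70 R=240
Round 2 (k=31): L=240 R=81
Round 3 (k=2): L=81 R=89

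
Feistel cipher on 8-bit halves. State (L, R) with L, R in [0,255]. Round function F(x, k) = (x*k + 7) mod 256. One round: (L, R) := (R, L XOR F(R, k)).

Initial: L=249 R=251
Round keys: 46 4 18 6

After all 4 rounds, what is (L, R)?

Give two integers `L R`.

Answer: 39 109

Derivation:
Round 1 (k=46): L=251 R=216
Round 2 (k=4): L=216 R=156
Round 3 (k=18): L=156 R=39
Round 4 (k=6): L=39 R=109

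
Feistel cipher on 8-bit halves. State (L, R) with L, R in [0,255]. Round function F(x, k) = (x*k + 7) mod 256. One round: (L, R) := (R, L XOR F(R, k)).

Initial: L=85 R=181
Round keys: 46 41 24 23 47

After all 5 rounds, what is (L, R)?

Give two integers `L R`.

Answer: 106 82

Derivation:
Round 1 (k=46): L=181 R=216
Round 2 (k=41): L=216 R=42
Round 3 (k=24): L=42 R=47
Round 4 (k=23): L=47 R=106
Round 5 (k=47): L=106 R=82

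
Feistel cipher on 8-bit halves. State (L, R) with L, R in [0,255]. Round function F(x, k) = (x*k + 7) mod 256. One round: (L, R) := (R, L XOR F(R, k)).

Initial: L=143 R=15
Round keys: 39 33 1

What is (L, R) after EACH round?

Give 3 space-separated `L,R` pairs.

Round 1 (k=39): L=15 R=223
Round 2 (k=33): L=223 R=201
Round 3 (k=1): L=201 R=15

Answer: 15,223 223,201 201,15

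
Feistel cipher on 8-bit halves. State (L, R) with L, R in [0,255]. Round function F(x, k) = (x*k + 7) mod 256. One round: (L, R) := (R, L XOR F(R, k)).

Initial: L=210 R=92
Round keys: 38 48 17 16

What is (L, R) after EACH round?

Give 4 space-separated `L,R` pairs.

Round 1 (k=38): L=92 R=125
Round 2 (k=48): L=125 R=43
Round 3 (k=17): L=43 R=159
Round 4 (k=16): L=159 R=220

Answer: 92,125 125,43 43,159 159,220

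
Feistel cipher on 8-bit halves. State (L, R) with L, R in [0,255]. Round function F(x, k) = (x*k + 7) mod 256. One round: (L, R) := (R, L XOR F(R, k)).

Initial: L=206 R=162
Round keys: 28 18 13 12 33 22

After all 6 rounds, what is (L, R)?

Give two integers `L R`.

Answer: 144 39

Derivation:
Round 1 (k=28): L=162 R=113
Round 2 (k=18): L=113 R=91
Round 3 (k=13): L=91 R=215
Round 4 (k=12): L=215 R=64
Round 5 (k=33): L=64 R=144
Round 6 (k=22): L=144 R=39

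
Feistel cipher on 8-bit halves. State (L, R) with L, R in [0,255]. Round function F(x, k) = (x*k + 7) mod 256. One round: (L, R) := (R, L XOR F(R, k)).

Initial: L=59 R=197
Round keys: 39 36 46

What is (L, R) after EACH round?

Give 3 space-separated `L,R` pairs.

Answer: 197,49 49,46 46,122

Derivation:
Round 1 (k=39): L=197 R=49
Round 2 (k=36): L=49 R=46
Round 3 (k=46): L=46 R=122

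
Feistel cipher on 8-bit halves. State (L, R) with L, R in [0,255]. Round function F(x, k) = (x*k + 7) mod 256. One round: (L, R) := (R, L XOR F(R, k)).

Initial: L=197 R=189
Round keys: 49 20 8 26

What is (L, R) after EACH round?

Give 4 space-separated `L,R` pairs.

Round 1 (k=49): L=189 R=241
Round 2 (k=20): L=241 R=102
Round 3 (k=8): L=102 R=198
Round 4 (k=26): L=198 R=69

Answer: 189,241 241,102 102,198 198,69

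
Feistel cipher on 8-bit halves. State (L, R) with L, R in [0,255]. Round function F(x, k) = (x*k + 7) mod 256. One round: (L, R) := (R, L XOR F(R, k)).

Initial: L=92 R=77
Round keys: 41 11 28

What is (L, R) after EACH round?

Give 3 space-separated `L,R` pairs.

Round 1 (k=41): L=77 R=0
Round 2 (k=11): L=0 R=74
Round 3 (k=28): L=74 R=31

Answer: 77,0 0,74 74,31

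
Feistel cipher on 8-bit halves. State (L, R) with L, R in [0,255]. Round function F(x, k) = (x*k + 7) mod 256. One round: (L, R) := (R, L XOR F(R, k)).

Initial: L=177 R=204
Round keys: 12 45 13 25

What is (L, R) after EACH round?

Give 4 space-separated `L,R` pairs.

Round 1 (k=12): L=204 R=38
Round 2 (k=45): L=38 R=121
Round 3 (k=13): L=121 R=10
Round 4 (k=25): L=10 R=120

Answer: 204,38 38,121 121,10 10,120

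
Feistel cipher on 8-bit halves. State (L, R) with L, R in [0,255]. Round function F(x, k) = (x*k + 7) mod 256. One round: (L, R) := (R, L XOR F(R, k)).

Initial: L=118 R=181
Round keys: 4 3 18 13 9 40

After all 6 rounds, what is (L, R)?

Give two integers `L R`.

Answer: 163 67

Derivation:
Round 1 (k=4): L=181 R=173
Round 2 (k=3): L=173 R=187
Round 3 (k=18): L=187 R=128
Round 4 (k=13): L=128 R=60
Round 5 (k=9): L=60 R=163
Round 6 (k=40): L=163 R=67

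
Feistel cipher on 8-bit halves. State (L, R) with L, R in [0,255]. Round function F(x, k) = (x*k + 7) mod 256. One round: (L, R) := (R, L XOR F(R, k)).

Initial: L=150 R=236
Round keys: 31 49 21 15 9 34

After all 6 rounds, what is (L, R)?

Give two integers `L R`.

Round 1 (k=31): L=236 R=13
Round 2 (k=49): L=13 R=104
Round 3 (k=21): L=104 R=130
Round 4 (k=15): L=130 R=205
Round 5 (k=9): L=205 R=190
Round 6 (k=34): L=190 R=142

Answer: 190 142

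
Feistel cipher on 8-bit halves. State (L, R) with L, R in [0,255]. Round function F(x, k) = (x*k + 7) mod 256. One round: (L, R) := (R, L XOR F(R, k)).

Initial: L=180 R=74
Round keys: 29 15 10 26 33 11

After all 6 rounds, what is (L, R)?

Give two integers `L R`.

Answer: 248 244

Derivation:
Round 1 (k=29): L=74 R=221
Round 2 (k=15): L=221 R=176
Round 3 (k=10): L=176 R=58
Round 4 (k=26): L=58 R=91
Round 5 (k=33): L=91 R=248
Round 6 (k=11): L=248 R=244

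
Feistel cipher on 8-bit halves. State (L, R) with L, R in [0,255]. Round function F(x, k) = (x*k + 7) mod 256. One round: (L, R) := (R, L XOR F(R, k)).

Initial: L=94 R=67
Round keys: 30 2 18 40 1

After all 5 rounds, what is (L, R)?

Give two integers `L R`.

Round 1 (k=30): L=67 R=191
Round 2 (k=2): L=191 R=198
Round 3 (k=18): L=198 R=76
Round 4 (k=40): L=76 R=33
Round 5 (k=1): L=33 R=100

Answer: 33 100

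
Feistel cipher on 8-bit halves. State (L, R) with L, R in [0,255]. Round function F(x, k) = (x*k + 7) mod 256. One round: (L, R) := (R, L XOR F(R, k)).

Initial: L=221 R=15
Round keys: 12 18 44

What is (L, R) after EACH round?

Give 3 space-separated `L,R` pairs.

Round 1 (k=12): L=15 R=102
Round 2 (k=18): L=102 R=60
Round 3 (k=44): L=60 R=49

Answer: 15,102 102,60 60,49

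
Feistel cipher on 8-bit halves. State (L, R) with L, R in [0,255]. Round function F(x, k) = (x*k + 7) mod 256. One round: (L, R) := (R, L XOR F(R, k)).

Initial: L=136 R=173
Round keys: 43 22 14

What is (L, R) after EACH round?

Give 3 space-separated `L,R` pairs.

Answer: 173,158 158,54 54,101

Derivation:
Round 1 (k=43): L=173 R=158
Round 2 (k=22): L=158 R=54
Round 3 (k=14): L=54 R=101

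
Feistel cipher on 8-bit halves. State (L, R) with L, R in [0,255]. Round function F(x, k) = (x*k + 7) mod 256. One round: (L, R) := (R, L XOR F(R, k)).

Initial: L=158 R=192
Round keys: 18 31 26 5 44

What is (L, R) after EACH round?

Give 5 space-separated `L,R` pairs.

Answer: 192,25 25,206 206,234 234,87 87,17

Derivation:
Round 1 (k=18): L=192 R=25
Round 2 (k=31): L=25 R=206
Round 3 (k=26): L=206 R=234
Round 4 (k=5): L=234 R=87
Round 5 (k=44): L=87 R=17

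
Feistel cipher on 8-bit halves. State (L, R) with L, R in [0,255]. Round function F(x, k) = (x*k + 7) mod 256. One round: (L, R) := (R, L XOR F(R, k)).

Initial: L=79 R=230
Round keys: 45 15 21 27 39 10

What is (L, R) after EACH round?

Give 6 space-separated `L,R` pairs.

Answer: 230,58 58,139 139,84 84,104 104,139 139,29

Derivation:
Round 1 (k=45): L=230 R=58
Round 2 (k=15): L=58 R=139
Round 3 (k=21): L=139 R=84
Round 4 (k=27): L=84 R=104
Round 5 (k=39): L=104 R=139
Round 6 (k=10): L=139 R=29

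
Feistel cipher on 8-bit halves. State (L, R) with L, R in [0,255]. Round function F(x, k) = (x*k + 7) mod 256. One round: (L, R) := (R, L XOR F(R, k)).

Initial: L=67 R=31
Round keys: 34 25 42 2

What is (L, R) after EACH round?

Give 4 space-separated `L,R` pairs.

Round 1 (k=34): L=31 R=102
Round 2 (k=25): L=102 R=226
Round 3 (k=42): L=226 R=125
Round 4 (k=2): L=125 R=227

Answer: 31,102 102,226 226,125 125,227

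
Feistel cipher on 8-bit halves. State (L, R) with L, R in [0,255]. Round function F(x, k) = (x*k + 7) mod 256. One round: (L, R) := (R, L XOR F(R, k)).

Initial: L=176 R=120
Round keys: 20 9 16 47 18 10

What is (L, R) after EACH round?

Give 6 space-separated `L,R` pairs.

Answer: 120,215 215,238 238,48 48,57 57,57 57,120

Derivation:
Round 1 (k=20): L=120 R=215
Round 2 (k=9): L=215 R=238
Round 3 (k=16): L=238 R=48
Round 4 (k=47): L=48 R=57
Round 5 (k=18): L=57 R=57
Round 6 (k=10): L=57 R=120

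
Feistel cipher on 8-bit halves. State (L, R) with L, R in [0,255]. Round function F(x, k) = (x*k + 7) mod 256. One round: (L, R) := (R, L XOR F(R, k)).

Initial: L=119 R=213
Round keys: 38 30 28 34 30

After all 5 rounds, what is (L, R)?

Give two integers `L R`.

Answer: 87 4

Derivation:
Round 1 (k=38): L=213 R=210
Round 2 (k=30): L=210 R=118
Round 3 (k=28): L=118 R=61
Round 4 (k=34): L=61 R=87
Round 5 (k=30): L=87 R=4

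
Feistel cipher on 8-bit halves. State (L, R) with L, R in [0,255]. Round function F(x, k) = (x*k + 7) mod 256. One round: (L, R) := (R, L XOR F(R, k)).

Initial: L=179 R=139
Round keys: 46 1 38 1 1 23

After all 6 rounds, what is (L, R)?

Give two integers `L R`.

Round 1 (k=46): L=139 R=178
Round 2 (k=1): L=178 R=50
Round 3 (k=38): L=50 R=193
Round 4 (k=1): L=193 R=250
Round 5 (k=1): L=250 R=192
Round 6 (k=23): L=192 R=189

Answer: 192 189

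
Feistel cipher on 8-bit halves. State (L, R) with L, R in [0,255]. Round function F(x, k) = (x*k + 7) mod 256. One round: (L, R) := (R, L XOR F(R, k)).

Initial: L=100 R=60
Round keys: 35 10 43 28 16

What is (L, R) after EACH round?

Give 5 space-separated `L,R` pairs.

Answer: 60,95 95,129 129,237 237,114 114,202

Derivation:
Round 1 (k=35): L=60 R=95
Round 2 (k=10): L=95 R=129
Round 3 (k=43): L=129 R=237
Round 4 (k=28): L=237 R=114
Round 5 (k=16): L=114 R=202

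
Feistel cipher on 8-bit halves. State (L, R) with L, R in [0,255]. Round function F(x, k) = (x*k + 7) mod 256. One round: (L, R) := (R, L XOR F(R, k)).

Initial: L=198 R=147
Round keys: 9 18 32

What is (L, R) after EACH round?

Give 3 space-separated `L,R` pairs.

Round 1 (k=9): L=147 R=244
Round 2 (k=18): L=244 R=188
Round 3 (k=32): L=188 R=115

Answer: 147,244 244,188 188,115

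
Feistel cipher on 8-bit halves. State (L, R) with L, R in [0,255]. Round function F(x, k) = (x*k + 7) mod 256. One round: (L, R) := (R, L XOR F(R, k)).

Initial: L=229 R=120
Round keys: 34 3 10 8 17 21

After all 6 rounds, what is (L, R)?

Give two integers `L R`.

Answer: 106 163

Derivation:
Round 1 (k=34): L=120 R=18
Round 2 (k=3): L=18 R=69
Round 3 (k=10): L=69 R=171
Round 4 (k=8): L=171 R=26
Round 5 (k=17): L=26 R=106
Round 6 (k=21): L=106 R=163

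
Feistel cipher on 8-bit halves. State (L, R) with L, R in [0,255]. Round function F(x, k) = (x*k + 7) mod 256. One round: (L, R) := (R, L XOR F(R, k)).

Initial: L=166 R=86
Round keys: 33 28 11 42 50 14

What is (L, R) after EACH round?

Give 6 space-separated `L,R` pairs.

Answer: 86,187 187,45 45,77 77,132 132,130 130,167

Derivation:
Round 1 (k=33): L=86 R=187
Round 2 (k=28): L=187 R=45
Round 3 (k=11): L=45 R=77
Round 4 (k=42): L=77 R=132
Round 5 (k=50): L=132 R=130
Round 6 (k=14): L=130 R=167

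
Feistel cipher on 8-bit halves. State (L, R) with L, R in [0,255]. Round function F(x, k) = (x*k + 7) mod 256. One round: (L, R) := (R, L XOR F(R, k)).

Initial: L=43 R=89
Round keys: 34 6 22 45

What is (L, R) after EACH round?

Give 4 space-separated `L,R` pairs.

Answer: 89,242 242,234 234,209 209,46

Derivation:
Round 1 (k=34): L=89 R=242
Round 2 (k=6): L=242 R=234
Round 3 (k=22): L=234 R=209
Round 4 (k=45): L=209 R=46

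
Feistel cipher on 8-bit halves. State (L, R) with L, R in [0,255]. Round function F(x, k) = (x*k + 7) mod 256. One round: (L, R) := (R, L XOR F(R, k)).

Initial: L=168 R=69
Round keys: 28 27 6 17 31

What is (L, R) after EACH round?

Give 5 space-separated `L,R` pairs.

Round 1 (k=28): L=69 R=59
Round 2 (k=27): L=59 R=5
Round 3 (k=6): L=5 R=30
Round 4 (k=17): L=30 R=0
Round 5 (k=31): L=0 R=25

Answer: 69,59 59,5 5,30 30,0 0,25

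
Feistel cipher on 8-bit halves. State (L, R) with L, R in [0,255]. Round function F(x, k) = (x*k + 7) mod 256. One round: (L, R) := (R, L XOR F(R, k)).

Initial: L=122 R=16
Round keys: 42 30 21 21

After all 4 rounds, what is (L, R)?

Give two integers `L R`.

Round 1 (k=42): L=16 R=221
Round 2 (k=30): L=221 R=253
Round 3 (k=21): L=253 R=21
Round 4 (k=21): L=21 R=61

Answer: 21 61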